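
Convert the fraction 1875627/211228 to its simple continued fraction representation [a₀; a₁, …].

[8; 1, 7, 3, 4, 30, 3, 21]

1875627 = 8·211228 + 185803, so a_0 = 8
211228 = 1·185803 + 25425, so a_1 = 1
185803 = 7·25425 + 7828, so a_2 = 7
25425 = 3·7828 + 1941, so a_3 = 3
7828 = 4·1941 + 64, so a_4 = 4
1941 = 30·64 + 21, so a_5 = 30
64 = 3·21 + 1, so a_6 = 3
21 = 21·1 + 0, so a_7 = 21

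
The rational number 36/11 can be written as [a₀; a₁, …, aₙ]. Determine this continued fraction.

Repeatedly divide and take the remainder:
36 ÷ 11 → quotient 3, remainder 3
11 ÷ 3 → quotient 3, remainder 2
3 ÷ 2 → quotient 1, remainder 1
2 ÷ 1 → quotient 2, remainder 0

[3; 3, 1, 2]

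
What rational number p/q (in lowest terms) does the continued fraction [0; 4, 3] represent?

3/13

a_0 = 0: 0/1
a_1 = 4: 1/4
a_2 = 3: 3/13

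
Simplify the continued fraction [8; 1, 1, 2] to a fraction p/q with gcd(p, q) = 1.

a_0 = 8: 8/1
a_1 = 1: 9/1
a_2 = 1: 17/2
a_3 = 2: 43/5

43/5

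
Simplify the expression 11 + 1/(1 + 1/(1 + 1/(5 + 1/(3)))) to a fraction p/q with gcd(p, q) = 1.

404/35

Work from the innermost term outward:
Start with 3.
5 + 1/(3/1) = 5 + 1/3 = 16/3
1 + 1/(16/3) = 1 + 3/16 = 19/16
1 + 1/(19/16) = 1 + 16/19 = 35/19
11 + 1/(35/19) = 11 + 19/35 = 404/35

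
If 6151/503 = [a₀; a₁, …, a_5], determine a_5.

⌊6151/503⌋ = 12, remainder 115
⌊503/115⌋ = 4, remainder 43
⌊115/43⌋ = 2, remainder 29
⌊43/29⌋ = 1, remainder 14
⌊29/14⌋ = 2, remainder 1
⌊14/1⌋ = 14, remainder 0

14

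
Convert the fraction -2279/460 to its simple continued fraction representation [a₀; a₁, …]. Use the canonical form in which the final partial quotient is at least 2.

[-5; 21, 1, 9, 2]

-2279 ÷ 460 → quotient -5, remainder 21
460 ÷ 21 → quotient 21, remainder 19
21 ÷ 19 → quotient 1, remainder 2
19 ÷ 2 → quotient 9, remainder 1
2 ÷ 1 → quotient 2, remainder 0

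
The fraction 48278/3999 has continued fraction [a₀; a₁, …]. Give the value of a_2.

⌊48278/3999⌋ = 12, remainder 290
⌊3999/290⌋ = 13, remainder 229
⌊290/229⌋ = 1, remainder 61

1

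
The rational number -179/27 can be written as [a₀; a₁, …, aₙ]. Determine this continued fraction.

Repeatedly divide and take the remainder:
⌊-179/27⌋ = -7, remainder 10
⌊27/10⌋ = 2, remainder 7
⌊10/7⌋ = 1, remainder 3
⌊7/3⌋ = 2, remainder 1
⌊3/1⌋ = 3, remainder 0

[-7; 2, 1, 2, 3]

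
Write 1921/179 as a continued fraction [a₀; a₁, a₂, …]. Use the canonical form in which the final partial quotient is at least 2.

⌊1921/179⌋ = 10, remainder 131
⌊179/131⌋ = 1, remainder 48
⌊131/48⌋ = 2, remainder 35
⌊48/35⌋ = 1, remainder 13
⌊35/13⌋ = 2, remainder 9
⌊13/9⌋ = 1, remainder 4
⌊9/4⌋ = 2, remainder 1
⌊4/1⌋ = 4, remainder 0

[10; 1, 2, 1, 2, 1, 2, 4]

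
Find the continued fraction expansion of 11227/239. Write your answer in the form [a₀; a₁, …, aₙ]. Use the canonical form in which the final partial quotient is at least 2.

[46; 1, 38, 1, 5]

Repeatedly divide and take the remainder:
11227 = 46·239 + 233, so a_0 = 46
239 = 1·233 + 6, so a_1 = 1
233 = 38·6 + 5, so a_2 = 38
6 = 1·5 + 1, so a_3 = 1
5 = 5·1 + 0, so a_4 = 5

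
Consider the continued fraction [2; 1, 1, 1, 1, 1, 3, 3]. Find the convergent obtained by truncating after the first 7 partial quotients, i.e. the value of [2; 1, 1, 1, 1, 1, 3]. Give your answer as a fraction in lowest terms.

Start with 3.
1 + 1/(3/1) = 1 + 1/3 = 4/3
1 + 1/(4/3) = 1 + 3/4 = 7/4
1 + 1/(7/4) = 1 + 4/7 = 11/7
1 + 1/(11/7) = 1 + 7/11 = 18/11
1 + 1/(18/11) = 1 + 11/18 = 29/18
2 + 1/(29/18) = 2 + 18/29 = 76/29

76/29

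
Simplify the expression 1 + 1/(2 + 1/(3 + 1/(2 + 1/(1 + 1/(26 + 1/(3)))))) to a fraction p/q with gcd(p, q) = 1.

Start with 3.
26 + 1/(3/1) = 26 + 1/3 = 79/3
1 + 1/(79/3) = 1 + 3/79 = 82/79
2 + 1/(82/79) = 2 + 79/82 = 243/82
3 + 1/(243/82) = 3 + 82/243 = 811/243
2 + 1/(811/243) = 2 + 243/811 = 1865/811
1 + 1/(1865/811) = 1 + 811/1865 = 2676/1865

2676/1865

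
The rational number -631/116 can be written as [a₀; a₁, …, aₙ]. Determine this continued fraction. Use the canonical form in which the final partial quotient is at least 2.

-631 ÷ 116 → quotient -6, remainder 65
116 ÷ 65 → quotient 1, remainder 51
65 ÷ 51 → quotient 1, remainder 14
51 ÷ 14 → quotient 3, remainder 9
14 ÷ 9 → quotient 1, remainder 5
9 ÷ 5 → quotient 1, remainder 4
5 ÷ 4 → quotient 1, remainder 1
4 ÷ 1 → quotient 4, remainder 0

[-6; 1, 1, 3, 1, 1, 1, 4]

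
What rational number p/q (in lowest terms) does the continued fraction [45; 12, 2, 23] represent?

26462/587

Compute successive convergents:
a_0 = 45: 45/1
a_1 = 12: 541/12
a_2 = 2: 1127/25
a_3 = 23: 26462/587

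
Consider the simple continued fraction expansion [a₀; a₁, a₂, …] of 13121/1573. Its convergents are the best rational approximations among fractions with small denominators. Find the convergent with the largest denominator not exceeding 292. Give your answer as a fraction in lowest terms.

2419/290

List convergents until the denominator exceeds the bound:
a_0 = 8: 8/1  (≤ bound)
a_1 = 2: 17/2  (≤ bound)
a_2 = 1: 25/3  (≤ bound)
a_3 = 13: 342/41  (≤ bound)
a_4 = 7: 2419/290  (≤ bound)
a_5 = 1: 2761/331  (> 292, stop)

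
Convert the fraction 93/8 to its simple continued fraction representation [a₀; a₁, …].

[11; 1, 1, 1, 2]

Run the Euclidean algorithm, recording each quotient:
⌊93/8⌋ = 11, remainder 5
⌊8/5⌋ = 1, remainder 3
⌊5/3⌋ = 1, remainder 2
⌊3/2⌋ = 1, remainder 1
⌊2/1⌋ = 2, remainder 0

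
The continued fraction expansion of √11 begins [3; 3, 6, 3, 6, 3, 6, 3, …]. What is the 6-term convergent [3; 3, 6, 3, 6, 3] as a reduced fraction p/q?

3970/1197

Work from the innermost term outward:
Start with 3.
6 + 1/(3/1) = 6 + 1/3 = 19/3
3 + 1/(19/3) = 3 + 3/19 = 60/19
6 + 1/(60/19) = 6 + 19/60 = 379/60
3 + 1/(379/60) = 3 + 60/379 = 1197/379
3 + 1/(1197/379) = 3 + 379/1197 = 3970/1197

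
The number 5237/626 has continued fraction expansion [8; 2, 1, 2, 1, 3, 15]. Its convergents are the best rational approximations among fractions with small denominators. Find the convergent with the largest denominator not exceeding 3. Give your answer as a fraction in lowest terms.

25/3

a_0 = 8: 8/1  (≤ bound)
a_1 = 2: 17/2  (≤ bound)
a_2 = 1: 25/3  (≤ bound)
a_3 = 2: 67/8  (> 3, stop)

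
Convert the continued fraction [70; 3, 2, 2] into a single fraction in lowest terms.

a_0 = 70: 70/1
a_1 = 3: 211/3
a_2 = 2: 492/7
a_3 = 2: 1195/17

1195/17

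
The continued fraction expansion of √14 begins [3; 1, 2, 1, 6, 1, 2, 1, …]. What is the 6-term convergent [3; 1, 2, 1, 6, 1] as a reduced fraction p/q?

Collapse the nested fraction from the inside out:
Start with 1.
6 + 1/(1/1) = 6 + 1/1 = 7/1
1 + 1/(7/1) = 1 + 1/7 = 8/7
2 + 1/(8/7) = 2 + 7/8 = 23/8
1 + 1/(23/8) = 1 + 8/23 = 31/23
3 + 1/(31/23) = 3 + 23/31 = 116/31

116/31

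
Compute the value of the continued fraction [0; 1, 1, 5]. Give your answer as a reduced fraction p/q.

6/11

a_0 = 0: 0/1
a_1 = 1: 1/1
a_2 = 1: 1/2
a_3 = 5: 6/11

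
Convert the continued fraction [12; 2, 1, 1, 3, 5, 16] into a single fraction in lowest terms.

a_0 = 12: 12/1
a_1 = 2: 25/2
a_2 = 1: 37/3
a_3 = 1: 62/5
a_4 = 3: 223/18
a_5 = 5: 1177/95
a_6 = 16: 19055/1538

19055/1538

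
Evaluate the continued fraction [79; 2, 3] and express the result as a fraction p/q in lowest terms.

556/7

Start with 3.
2 + 1/(3/1) = 2 + 1/3 = 7/3
79 + 1/(7/3) = 79 + 3/7 = 556/7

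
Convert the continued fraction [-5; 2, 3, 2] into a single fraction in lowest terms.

Build up convergents one term at a time:
a_0 = -5: -5/1
a_1 = 2: -9/2
a_2 = 3: -32/7
a_3 = 2: -73/16

-73/16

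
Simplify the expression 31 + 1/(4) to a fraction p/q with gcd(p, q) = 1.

125/4

Start with 4.
31 + 1/(4/1) = 31 + 1/4 = 125/4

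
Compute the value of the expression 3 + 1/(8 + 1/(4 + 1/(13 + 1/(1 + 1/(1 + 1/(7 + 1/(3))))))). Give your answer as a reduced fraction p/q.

Build up convergents one term at a time:
a_0 = 3: 3/1
a_1 = 8: 25/8
a_2 = 4: 103/33
a_3 = 13: 1364/437
a_4 = 1: 1467/470
a_5 = 1: 2831/907
a_6 = 7: 21284/6819
a_7 = 3: 66683/21364

66683/21364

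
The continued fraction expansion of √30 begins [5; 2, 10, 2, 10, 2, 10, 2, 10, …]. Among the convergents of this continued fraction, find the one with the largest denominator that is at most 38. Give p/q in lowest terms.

115/21

a_0 = 5: 5/1  (≤ bound)
a_1 = 2: 11/2  (≤ bound)
a_2 = 10: 115/21  (≤ bound)
a_3 = 2: 241/44  (> 38, stop)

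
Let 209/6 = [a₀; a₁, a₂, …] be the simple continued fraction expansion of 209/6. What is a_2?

209 ÷ 6 → quotient 34, remainder 5
6 ÷ 5 → quotient 1, remainder 1
5 ÷ 1 → quotient 5, remainder 0

5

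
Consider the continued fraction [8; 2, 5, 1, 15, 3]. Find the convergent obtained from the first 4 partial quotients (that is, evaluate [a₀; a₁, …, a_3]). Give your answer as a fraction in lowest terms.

110/13

Starting at the tail and folding back:
Start with 1.
5 + 1/(1/1) = 5 + 1/1 = 6/1
2 + 1/(6/1) = 2 + 1/6 = 13/6
8 + 1/(13/6) = 8 + 6/13 = 110/13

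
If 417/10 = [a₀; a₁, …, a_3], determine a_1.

Repeatedly divide and take the remainder:
⌊417/10⌋ = 41, remainder 7
⌊10/7⌋ = 1, remainder 3

1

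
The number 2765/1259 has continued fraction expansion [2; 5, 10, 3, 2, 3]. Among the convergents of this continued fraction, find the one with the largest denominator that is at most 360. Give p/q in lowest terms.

347/158

List convergents until the denominator exceeds the bound:
a_0 = 2: 2/1  (≤ bound)
a_1 = 5: 11/5  (≤ bound)
a_2 = 10: 112/51  (≤ bound)
a_3 = 3: 347/158  (≤ bound)
a_4 = 2: 806/367  (> 360, stop)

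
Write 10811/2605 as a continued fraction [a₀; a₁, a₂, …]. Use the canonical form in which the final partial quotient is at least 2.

Repeatedly divide and take the remainder:
10811 = 4·2605 + 391, so a_0 = 4
2605 = 6·391 + 259, so a_1 = 6
391 = 1·259 + 132, so a_2 = 1
259 = 1·132 + 127, so a_3 = 1
132 = 1·127 + 5, so a_4 = 1
127 = 25·5 + 2, so a_5 = 25
5 = 2·2 + 1, so a_6 = 2
2 = 2·1 + 0, so a_7 = 2

[4; 6, 1, 1, 1, 25, 2, 2]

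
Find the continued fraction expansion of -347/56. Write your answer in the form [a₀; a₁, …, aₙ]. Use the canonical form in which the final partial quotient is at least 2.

-347 = -7·56 + 45, so a_0 = -7
56 = 1·45 + 11, so a_1 = 1
45 = 4·11 + 1, so a_2 = 4
11 = 11·1 + 0, so a_3 = 11

[-7; 1, 4, 11]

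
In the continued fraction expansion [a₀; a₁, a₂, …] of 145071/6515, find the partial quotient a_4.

1

145071 ÷ 6515 → quotient 22, remainder 1741
6515 ÷ 1741 → quotient 3, remainder 1292
1741 ÷ 1292 → quotient 1, remainder 449
1292 ÷ 449 → quotient 2, remainder 394
449 ÷ 394 → quotient 1, remainder 55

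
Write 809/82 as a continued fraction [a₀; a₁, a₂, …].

[9; 1, 6, 2, 5]

809 ÷ 82 → quotient 9, remainder 71
82 ÷ 71 → quotient 1, remainder 11
71 ÷ 11 → quotient 6, remainder 5
11 ÷ 5 → quotient 2, remainder 1
5 ÷ 1 → quotient 5, remainder 0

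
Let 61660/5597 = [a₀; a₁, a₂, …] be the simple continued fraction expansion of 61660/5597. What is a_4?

8

Apply division with remainder until the remainder is 0:
61660 ÷ 5597 → quotient 11, remainder 93
5597 ÷ 93 → quotient 60, remainder 17
93 ÷ 17 → quotient 5, remainder 8
17 ÷ 8 → quotient 2, remainder 1
8 ÷ 1 → quotient 8, remainder 0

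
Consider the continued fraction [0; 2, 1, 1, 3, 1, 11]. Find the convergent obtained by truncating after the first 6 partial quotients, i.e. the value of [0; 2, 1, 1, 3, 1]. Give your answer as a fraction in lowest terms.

9/23

a_0 = 0: 0/1
a_1 = 2: 1/2
a_2 = 1: 1/3
a_3 = 1: 2/5
a_4 = 3: 7/18
a_5 = 1: 9/23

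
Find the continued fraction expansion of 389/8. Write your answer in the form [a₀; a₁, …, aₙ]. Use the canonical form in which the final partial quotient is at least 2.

[48; 1, 1, 1, 2]

389 = 48·8 + 5, so a_0 = 48
8 = 1·5 + 3, so a_1 = 1
5 = 1·3 + 2, so a_2 = 1
3 = 1·2 + 1, so a_3 = 1
2 = 2·1 + 0, so a_4 = 2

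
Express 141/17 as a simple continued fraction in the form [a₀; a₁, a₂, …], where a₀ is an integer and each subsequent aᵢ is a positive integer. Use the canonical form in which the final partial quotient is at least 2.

[8; 3, 2, 2]

141 ÷ 17 → quotient 8, remainder 5
17 ÷ 5 → quotient 3, remainder 2
5 ÷ 2 → quotient 2, remainder 1
2 ÷ 1 → quotient 2, remainder 0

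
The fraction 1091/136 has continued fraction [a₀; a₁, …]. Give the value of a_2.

⌊1091/136⌋ = 8, remainder 3
⌊136/3⌋ = 45, remainder 1
⌊3/1⌋ = 3, remainder 0

3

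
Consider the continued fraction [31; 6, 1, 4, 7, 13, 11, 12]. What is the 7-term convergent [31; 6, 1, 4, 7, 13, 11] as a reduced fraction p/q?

1110513/35654

Compute successive convergents:
a_0 = 31: 31/1
a_1 = 6: 187/6
a_2 = 1: 218/7
a_3 = 4: 1059/34
a_4 = 7: 7631/245
a_5 = 13: 100262/3219
a_6 = 11: 1110513/35654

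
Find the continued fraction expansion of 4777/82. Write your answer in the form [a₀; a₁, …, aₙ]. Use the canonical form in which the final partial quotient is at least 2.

[58; 3, 1, 9, 2]

Repeatedly divide and take the remainder:
4777 = 58·82 + 21, so a_0 = 58
82 = 3·21 + 19, so a_1 = 3
21 = 1·19 + 2, so a_2 = 1
19 = 9·2 + 1, so a_3 = 9
2 = 2·1 + 0, so a_4 = 2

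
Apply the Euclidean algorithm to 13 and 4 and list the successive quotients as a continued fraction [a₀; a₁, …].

[3; 4]

Apply division with remainder until the remainder is 0:
⌊13/4⌋ = 3, remainder 1
⌊4/1⌋ = 4, remainder 0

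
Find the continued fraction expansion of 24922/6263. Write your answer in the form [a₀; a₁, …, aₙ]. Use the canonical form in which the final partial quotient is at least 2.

24922 = 3·6263 + 6133, so a_0 = 3
6263 = 1·6133 + 130, so a_1 = 1
6133 = 47·130 + 23, so a_2 = 47
130 = 5·23 + 15, so a_3 = 5
23 = 1·15 + 8, so a_4 = 1
15 = 1·8 + 7, so a_5 = 1
8 = 1·7 + 1, so a_6 = 1
7 = 7·1 + 0, so a_7 = 7

[3; 1, 47, 5, 1, 1, 1, 7]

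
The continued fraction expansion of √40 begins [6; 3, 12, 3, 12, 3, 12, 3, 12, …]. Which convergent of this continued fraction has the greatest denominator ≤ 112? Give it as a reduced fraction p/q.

234/37

List convergents until the denominator exceeds the bound:
a_0 = 6: 6/1  (≤ bound)
a_1 = 3: 19/3  (≤ bound)
a_2 = 12: 234/37  (≤ bound)
a_3 = 3: 721/114  (> 112, stop)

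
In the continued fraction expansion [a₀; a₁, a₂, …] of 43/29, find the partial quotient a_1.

43 = 1·29 + 14, so a_0 = 1
29 = 2·14 + 1, so a_1 = 2

2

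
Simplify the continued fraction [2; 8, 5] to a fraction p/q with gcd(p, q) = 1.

87/41

Use the convergent recurrence hₖ = aₖ·hₖ₋₁ + hₖ₋₂ (and likewise for the denominators kₖ):
a_0 = 2: 2/1
a_1 = 8: 17/8
a_2 = 5: 87/41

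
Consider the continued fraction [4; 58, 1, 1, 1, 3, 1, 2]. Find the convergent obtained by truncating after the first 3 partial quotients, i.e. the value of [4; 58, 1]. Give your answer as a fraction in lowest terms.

Build up convergents one term at a time:
a_0 = 4: 4/1
a_1 = 58: 233/58
a_2 = 1: 237/59

237/59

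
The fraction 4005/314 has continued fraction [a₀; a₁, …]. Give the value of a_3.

Repeatedly divide and take the remainder:
⌊4005/314⌋ = 12, remainder 237
⌊314/237⌋ = 1, remainder 77
⌊237/77⌋ = 3, remainder 6
⌊77/6⌋ = 12, remainder 5

12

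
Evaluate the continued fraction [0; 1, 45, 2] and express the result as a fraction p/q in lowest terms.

91/93

Start with 2.
45 + 1/(2/1) = 45 + 1/2 = 91/2
1 + 1/(91/2) = 1 + 2/91 = 93/91
0 + 1/(93/91) = 0 + 91/93 = 91/93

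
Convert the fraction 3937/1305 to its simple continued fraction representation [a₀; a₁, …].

Repeatedly divide and take the remainder:
⌊3937/1305⌋ = 3, remainder 22
⌊1305/22⌋ = 59, remainder 7
⌊22/7⌋ = 3, remainder 1
⌊7/1⌋ = 7, remainder 0

[3; 59, 3, 7]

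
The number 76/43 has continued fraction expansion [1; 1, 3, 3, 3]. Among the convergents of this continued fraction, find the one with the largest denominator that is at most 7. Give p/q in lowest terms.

a_0 = 1: 1/1  (≤ bound)
a_1 = 1: 2/1  (≤ bound)
a_2 = 3: 7/4  (≤ bound)
a_3 = 3: 23/13  (> 7, stop)

7/4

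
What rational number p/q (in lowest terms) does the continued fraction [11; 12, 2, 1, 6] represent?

Collapse the nested fraction from the inside out:
Start with 6.
1 + 1/(6/1) = 1 + 1/6 = 7/6
2 + 1/(7/6) = 2 + 6/7 = 20/7
12 + 1/(20/7) = 12 + 7/20 = 247/20
11 + 1/(247/20) = 11 + 20/247 = 2737/247

2737/247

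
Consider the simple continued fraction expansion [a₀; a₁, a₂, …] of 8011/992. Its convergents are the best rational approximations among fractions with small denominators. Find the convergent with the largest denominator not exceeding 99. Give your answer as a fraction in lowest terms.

428/53

a_0 = 8: 8/1  (≤ bound)
a_1 = 13: 105/13  (≤ bound)
a_2 = 4: 428/53  (≤ bound)
a_3 = 2: 961/119  (> 99, stop)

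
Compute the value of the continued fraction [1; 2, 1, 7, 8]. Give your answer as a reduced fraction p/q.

252/187

Compute successive convergents:
a_0 = 1: 1/1
a_1 = 2: 3/2
a_2 = 1: 4/3
a_3 = 7: 31/23
a_4 = 8: 252/187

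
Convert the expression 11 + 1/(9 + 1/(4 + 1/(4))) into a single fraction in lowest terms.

1744/157

a_0 = 11: 11/1
a_1 = 9: 100/9
a_2 = 4: 411/37
a_3 = 4: 1744/157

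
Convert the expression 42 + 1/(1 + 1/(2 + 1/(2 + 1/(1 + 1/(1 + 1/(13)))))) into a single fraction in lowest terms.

Use the convergent recurrence hₖ = aₖ·hₖ₋₁ + hₖ₋₂ (and likewise for the denominators kₖ):
a_0 = 42: 42/1
a_1 = 1: 43/1
a_2 = 2: 128/3
a_3 = 2: 299/7
a_4 = 1: 427/10
a_5 = 1: 726/17
a_6 = 13: 9865/231

9865/231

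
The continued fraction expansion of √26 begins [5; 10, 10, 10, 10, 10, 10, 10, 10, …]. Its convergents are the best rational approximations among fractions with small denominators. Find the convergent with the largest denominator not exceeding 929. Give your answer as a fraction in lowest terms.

515/101

a_0 = 5: 5/1  (≤ bound)
a_1 = 10: 51/10  (≤ bound)
a_2 = 10: 515/101  (≤ bound)
a_3 = 10: 5201/1020  (> 929, stop)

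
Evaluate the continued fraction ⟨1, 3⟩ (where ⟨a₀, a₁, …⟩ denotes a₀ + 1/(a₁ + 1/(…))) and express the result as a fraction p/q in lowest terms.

Work from the innermost term outward:
Start with 3.
1 + 1/(3/1) = 1 + 1/3 = 4/3

4/3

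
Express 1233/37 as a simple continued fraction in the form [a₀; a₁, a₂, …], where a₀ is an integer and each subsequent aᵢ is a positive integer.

[33; 3, 12]

Run the Euclidean algorithm, recording each quotient:
1233 ÷ 37 → quotient 33, remainder 12
37 ÷ 12 → quotient 3, remainder 1
12 ÷ 1 → quotient 12, remainder 0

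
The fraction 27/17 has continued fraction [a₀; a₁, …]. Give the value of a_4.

Apply division with remainder until the remainder is 0:
27 = 1·17 + 10, so a_0 = 1
17 = 1·10 + 7, so a_1 = 1
10 = 1·7 + 3, so a_2 = 1
7 = 2·3 + 1, so a_3 = 2
3 = 3·1 + 0, so a_4 = 3

3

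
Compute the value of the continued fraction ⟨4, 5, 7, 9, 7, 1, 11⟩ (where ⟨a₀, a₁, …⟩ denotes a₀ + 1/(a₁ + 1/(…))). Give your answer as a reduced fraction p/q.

132912/31687

Collapse the nested fraction from the inside out:
Start with 11.
1 + 1/(11/1) = 1 + 1/11 = 12/11
7 + 1/(12/11) = 7 + 11/12 = 95/12
9 + 1/(95/12) = 9 + 12/95 = 867/95
7 + 1/(867/95) = 7 + 95/867 = 6164/867
5 + 1/(6164/867) = 5 + 867/6164 = 31687/6164
4 + 1/(31687/6164) = 4 + 6164/31687 = 132912/31687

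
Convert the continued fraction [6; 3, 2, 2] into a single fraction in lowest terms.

107/17

Work from the innermost term outward:
Start with 2.
2 + 1/(2/1) = 2 + 1/2 = 5/2
3 + 1/(5/2) = 3 + 2/5 = 17/5
6 + 1/(17/5) = 6 + 5/17 = 107/17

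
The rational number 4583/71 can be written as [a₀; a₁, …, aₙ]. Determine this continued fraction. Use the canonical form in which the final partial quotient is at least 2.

[64; 1, 1, 4, 1, 1, 3]

4583 = 64·71 + 39, so a_0 = 64
71 = 1·39 + 32, so a_1 = 1
39 = 1·32 + 7, so a_2 = 1
32 = 4·7 + 4, so a_3 = 4
7 = 1·4 + 3, so a_4 = 1
4 = 1·3 + 1, so a_5 = 1
3 = 3·1 + 0, so a_6 = 3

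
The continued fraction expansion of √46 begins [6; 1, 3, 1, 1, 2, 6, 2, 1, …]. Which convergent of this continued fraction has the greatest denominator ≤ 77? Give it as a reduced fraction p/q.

a_0 = 6: 6/1  (≤ bound)
a_1 = 1: 7/1  (≤ bound)
a_2 = 3: 27/4  (≤ bound)
a_3 = 1: 34/5  (≤ bound)
a_4 = 1: 61/9  (≤ bound)
a_5 = 2: 156/23  (≤ bound)
a_6 = 6: 997/147  (> 77, stop)

156/23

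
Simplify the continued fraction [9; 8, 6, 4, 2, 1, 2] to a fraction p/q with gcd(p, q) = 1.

16229/1779

Start with 2.
1 + 1/(2/1) = 1 + 1/2 = 3/2
2 + 1/(3/2) = 2 + 2/3 = 8/3
4 + 1/(8/3) = 4 + 3/8 = 35/8
6 + 1/(35/8) = 6 + 8/35 = 218/35
8 + 1/(218/35) = 8 + 35/218 = 1779/218
9 + 1/(1779/218) = 9 + 218/1779 = 16229/1779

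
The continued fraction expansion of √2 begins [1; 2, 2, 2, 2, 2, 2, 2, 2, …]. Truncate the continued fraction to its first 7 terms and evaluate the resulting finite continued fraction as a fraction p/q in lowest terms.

239/169

Start with 2.
2 + 1/(2/1) = 2 + 1/2 = 5/2
2 + 1/(5/2) = 2 + 2/5 = 12/5
2 + 1/(12/5) = 2 + 5/12 = 29/12
2 + 1/(29/12) = 2 + 12/29 = 70/29
2 + 1/(70/29) = 2 + 29/70 = 169/70
1 + 1/(169/70) = 1 + 70/169 = 239/169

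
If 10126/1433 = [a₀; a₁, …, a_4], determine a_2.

Run the Euclidean algorithm, recording each quotient:
⌊10126/1433⌋ = 7, remainder 95
⌊1433/95⌋ = 15, remainder 8
⌊95/8⌋ = 11, remainder 7

11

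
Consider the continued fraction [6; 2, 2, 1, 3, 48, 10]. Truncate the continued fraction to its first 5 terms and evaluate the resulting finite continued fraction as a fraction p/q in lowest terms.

Start with 3.
1 + 1/(3/1) = 1 + 1/3 = 4/3
2 + 1/(4/3) = 2 + 3/4 = 11/4
2 + 1/(11/4) = 2 + 4/11 = 26/11
6 + 1/(26/11) = 6 + 11/26 = 167/26

167/26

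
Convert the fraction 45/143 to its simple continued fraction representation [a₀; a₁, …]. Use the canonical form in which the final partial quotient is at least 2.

[0; 3, 5, 1, 1, 1, 2]

45 = 0·143 + 45, so a_0 = 0
143 = 3·45 + 8, so a_1 = 3
45 = 5·8 + 5, so a_2 = 5
8 = 1·5 + 3, so a_3 = 1
5 = 1·3 + 2, so a_4 = 1
3 = 1·2 + 1, so a_5 = 1
2 = 2·1 + 0, so a_6 = 2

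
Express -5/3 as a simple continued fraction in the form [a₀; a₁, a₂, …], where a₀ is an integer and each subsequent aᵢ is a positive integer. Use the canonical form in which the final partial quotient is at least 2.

⌊-5/3⌋ = -2, remainder 1
⌊3/1⌋ = 3, remainder 0

[-2; 3]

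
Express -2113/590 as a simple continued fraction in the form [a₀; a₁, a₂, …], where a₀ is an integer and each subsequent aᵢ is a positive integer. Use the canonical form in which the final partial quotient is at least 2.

[-4; 2, 2, 1, 1, 2, 1, 13]

⌊-2113/590⌋ = -4, remainder 247
⌊590/247⌋ = 2, remainder 96
⌊247/96⌋ = 2, remainder 55
⌊96/55⌋ = 1, remainder 41
⌊55/41⌋ = 1, remainder 14
⌊41/14⌋ = 2, remainder 13
⌊14/13⌋ = 1, remainder 1
⌊13/1⌋ = 13, remainder 0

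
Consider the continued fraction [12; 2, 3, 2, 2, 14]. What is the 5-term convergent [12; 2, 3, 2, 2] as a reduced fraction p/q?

485/39

Start with 2.
2 + 1/(2/1) = 2 + 1/2 = 5/2
3 + 1/(5/2) = 3 + 2/5 = 17/5
2 + 1/(17/5) = 2 + 5/17 = 39/17
12 + 1/(39/17) = 12 + 17/39 = 485/39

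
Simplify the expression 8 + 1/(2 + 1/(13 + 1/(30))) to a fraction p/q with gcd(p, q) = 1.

6887/812

Compute successive convergents:
a_0 = 8: 8/1
a_1 = 2: 17/2
a_2 = 13: 229/27
a_3 = 30: 6887/812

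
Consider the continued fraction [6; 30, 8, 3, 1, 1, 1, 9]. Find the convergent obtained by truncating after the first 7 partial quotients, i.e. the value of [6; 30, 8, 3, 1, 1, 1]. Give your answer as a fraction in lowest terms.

16537/2741

Collapse the nested fraction from the inside out:
Start with 1.
1 + 1/(1/1) = 1 + 1/1 = 2/1
1 + 1/(2/1) = 1 + 1/2 = 3/2
3 + 1/(3/2) = 3 + 2/3 = 11/3
8 + 1/(11/3) = 8 + 3/11 = 91/11
30 + 1/(91/11) = 30 + 11/91 = 2741/91
6 + 1/(2741/91) = 6 + 91/2741 = 16537/2741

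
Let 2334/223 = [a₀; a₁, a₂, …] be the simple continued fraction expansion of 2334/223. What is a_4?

Run the Euclidean algorithm, recording each quotient:
⌊2334/223⌋ = 10, remainder 104
⌊223/104⌋ = 2, remainder 15
⌊104/15⌋ = 6, remainder 14
⌊15/14⌋ = 1, remainder 1
⌊14/1⌋ = 14, remainder 0

14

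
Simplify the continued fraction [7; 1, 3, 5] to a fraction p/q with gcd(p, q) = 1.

163/21

Start with 5.
3 + 1/(5/1) = 3 + 1/5 = 16/5
1 + 1/(16/5) = 1 + 5/16 = 21/16
7 + 1/(21/16) = 7 + 16/21 = 163/21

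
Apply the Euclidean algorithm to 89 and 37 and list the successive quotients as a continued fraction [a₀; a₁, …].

[2; 2, 2, 7]

⌊89/37⌋ = 2, remainder 15
⌊37/15⌋ = 2, remainder 7
⌊15/7⌋ = 2, remainder 1
⌊7/1⌋ = 7, remainder 0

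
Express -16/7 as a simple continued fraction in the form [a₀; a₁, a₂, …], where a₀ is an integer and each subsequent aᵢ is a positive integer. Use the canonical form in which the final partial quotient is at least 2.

-16 ÷ 7 → quotient -3, remainder 5
7 ÷ 5 → quotient 1, remainder 2
5 ÷ 2 → quotient 2, remainder 1
2 ÷ 1 → quotient 2, remainder 0

[-3; 1, 2, 2]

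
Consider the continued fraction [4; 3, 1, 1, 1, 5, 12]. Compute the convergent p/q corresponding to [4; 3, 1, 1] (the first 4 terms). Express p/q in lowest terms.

Starting at the tail and folding back:
Start with 1.
1 + 1/(1/1) = 1 + 1/1 = 2/1
3 + 1/(2/1) = 3 + 1/2 = 7/2
4 + 1/(7/2) = 4 + 2/7 = 30/7

30/7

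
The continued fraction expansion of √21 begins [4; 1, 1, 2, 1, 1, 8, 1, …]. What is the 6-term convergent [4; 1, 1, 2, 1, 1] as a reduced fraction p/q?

55/12

Collapse the nested fraction from the inside out:
Start with 1.
1 + 1/(1/1) = 1 + 1/1 = 2/1
2 + 1/(2/1) = 2 + 1/2 = 5/2
1 + 1/(5/2) = 1 + 2/5 = 7/5
1 + 1/(7/5) = 1 + 5/7 = 12/7
4 + 1/(12/7) = 4 + 7/12 = 55/12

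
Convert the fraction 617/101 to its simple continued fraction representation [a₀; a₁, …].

⌊617/101⌋ = 6, remainder 11
⌊101/11⌋ = 9, remainder 2
⌊11/2⌋ = 5, remainder 1
⌊2/1⌋ = 2, remainder 0

[6; 9, 5, 2]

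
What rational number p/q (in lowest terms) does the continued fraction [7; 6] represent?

43/6

Compute successive convergents:
a_0 = 7: 7/1
a_1 = 6: 43/6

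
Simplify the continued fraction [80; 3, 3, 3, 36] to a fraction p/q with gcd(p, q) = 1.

96203/1198

Starting at the tail and folding back:
Start with 36.
3 + 1/(36/1) = 3 + 1/36 = 109/36
3 + 1/(109/36) = 3 + 36/109 = 363/109
3 + 1/(363/109) = 3 + 109/363 = 1198/363
80 + 1/(1198/363) = 80 + 363/1198 = 96203/1198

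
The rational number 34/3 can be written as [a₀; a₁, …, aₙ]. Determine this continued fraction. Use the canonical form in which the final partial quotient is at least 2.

34 ÷ 3 → quotient 11, remainder 1
3 ÷ 1 → quotient 3, remainder 0

[11; 3]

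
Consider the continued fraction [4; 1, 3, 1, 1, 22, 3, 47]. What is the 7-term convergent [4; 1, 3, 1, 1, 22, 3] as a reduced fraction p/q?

2953/618

Start with 3.
22 + 1/(3/1) = 22 + 1/3 = 67/3
1 + 1/(67/3) = 1 + 3/67 = 70/67
1 + 1/(70/67) = 1 + 67/70 = 137/70
3 + 1/(137/70) = 3 + 70/137 = 481/137
1 + 1/(481/137) = 1 + 137/481 = 618/481
4 + 1/(618/481) = 4 + 481/618 = 2953/618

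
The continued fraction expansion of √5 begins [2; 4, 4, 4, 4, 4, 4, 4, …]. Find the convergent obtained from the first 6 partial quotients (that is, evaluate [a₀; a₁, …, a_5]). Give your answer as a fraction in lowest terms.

Build up convergents one term at a time:
a_0 = 2: 2/1
a_1 = 4: 9/4
a_2 = 4: 38/17
a_3 = 4: 161/72
a_4 = 4: 682/305
a_5 = 4: 2889/1292

2889/1292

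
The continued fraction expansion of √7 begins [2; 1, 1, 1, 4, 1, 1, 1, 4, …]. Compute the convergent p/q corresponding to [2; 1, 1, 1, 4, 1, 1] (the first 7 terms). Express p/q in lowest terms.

Start with 1.
1 + 1/(1/1) = 1 + 1/1 = 2/1
4 + 1/(2/1) = 4 + 1/2 = 9/2
1 + 1/(9/2) = 1 + 2/9 = 11/9
1 + 1/(11/9) = 1 + 9/11 = 20/11
1 + 1/(20/11) = 1 + 11/20 = 31/20
2 + 1/(31/20) = 2 + 20/31 = 82/31

82/31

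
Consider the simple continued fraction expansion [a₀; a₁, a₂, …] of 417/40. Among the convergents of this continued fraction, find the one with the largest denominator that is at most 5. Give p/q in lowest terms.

52/5

List convergents until the denominator exceeds the bound:
a_0 = 10: 10/1  (≤ bound)
a_1 = 2: 21/2  (≤ bound)
a_2 = 2: 52/5  (≤ bound)
a_3 = 1: 73/7  (> 5, stop)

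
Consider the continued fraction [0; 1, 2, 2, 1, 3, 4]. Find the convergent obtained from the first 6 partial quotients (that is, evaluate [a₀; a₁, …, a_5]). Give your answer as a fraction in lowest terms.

Start with 3.
1 + 1/(3/1) = 1 + 1/3 = 4/3
2 + 1/(4/3) = 2 + 3/4 = 11/4
2 + 1/(11/4) = 2 + 4/11 = 26/11
1 + 1/(26/11) = 1 + 11/26 = 37/26
0 + 1/(37/26) = 0 + 26/37 = 26/37

26/37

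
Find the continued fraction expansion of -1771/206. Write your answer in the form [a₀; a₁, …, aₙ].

[-9; 2, 2, 13, 3]

⌊-1771/206⌋ = -9, remainder 83
⌊206/83⌋ = 2, remainder 40
⌊83/40⌋ = 2, remainder 3
⌊40/3⌋ = 13, remainder 1
⌊3/1⌋ = 3, remainder 0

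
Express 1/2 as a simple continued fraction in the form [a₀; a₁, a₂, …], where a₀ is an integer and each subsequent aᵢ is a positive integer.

[0; 2]

Run the Euclidean algorithm, recording each quotient:
1 = 0·2 + 1, so a_0 = 0
2 = 2·1 + 0, so a_1 = 2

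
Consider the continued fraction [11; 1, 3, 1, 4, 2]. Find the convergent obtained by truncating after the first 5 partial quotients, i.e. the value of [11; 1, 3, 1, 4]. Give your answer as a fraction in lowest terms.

Compute successive convergents:
a_0 = 11: 11/1
a_1 = 1: 12/1
a_2 = 3: 47/4
a_3 = 1: 59/5
a_4 = 4: 283/24

283/24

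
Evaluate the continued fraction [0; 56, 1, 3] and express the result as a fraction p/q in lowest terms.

Start with 3.
1 + 1/(3/1) = 1 + 1/3 = 4/3
56 + 1/(4/3) = 56 + 3/4 = 227/4
0 + 1/(227/4) = 0 + 4/227 = 4/227

4/227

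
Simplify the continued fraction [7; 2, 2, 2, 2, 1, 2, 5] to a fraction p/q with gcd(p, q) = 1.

4419/596

a_0 = 7: 7/1
a_1 = 2: 15/2
a_2 = 2: 37/5
a_3 = 2: 89/12
a_4 = 2: 215/29
a_5 = 1: 304/41
a_6 = 2: 823/111
a_7 = 5: 4419/596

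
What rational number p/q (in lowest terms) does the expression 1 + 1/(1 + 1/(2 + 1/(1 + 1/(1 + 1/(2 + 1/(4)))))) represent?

136/79

Build up convergents one term at a time:
a_0 = 1: 1/1
a_1 = 1: 2/1
a_2 = 2: 5/3
a_3 = 1: 7/4
a_4 = 1: 12/7
a_5 = 2: 31/18
a_6 = 4: 136/79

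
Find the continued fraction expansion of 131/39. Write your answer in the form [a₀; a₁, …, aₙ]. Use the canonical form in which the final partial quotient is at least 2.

Run the Euclidean algorithm, recording each quotient:
131 = 3·39 + 14, so a_0 = 3
39 = 2·14 + 11, so a_1 = 2
14 = 1·11 + 3, so a_2 = 1
11 = 3·3 + 2, so a_3 = 3
3 = 1·2 + 1, so a_4 = 1
2 = 2·1 + 0, so a_5 = 2

[3; 2, 1, 3, 1, 2]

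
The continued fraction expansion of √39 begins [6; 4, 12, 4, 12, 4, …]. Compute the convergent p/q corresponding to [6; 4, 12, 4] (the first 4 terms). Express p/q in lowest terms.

1249/200

a_0 = 6: 6/1
a_1 = 4: 25/4
a_2 = 12: 306/49
a_3 = 4: 1249/200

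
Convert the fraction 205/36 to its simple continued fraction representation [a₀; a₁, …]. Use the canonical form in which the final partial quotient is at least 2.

[5; 1, 2, 3, 1, 2]

205 ÷ 36 → quotient 5, remainder 25
36 ÷ 25 → quotient 1, remainder 11
25 ÷ 11 → quotient 2, remainder 3
11 ÷ 3 → quotient 3, remainder 2
3 ÷ 2 → quotient 1, remainder 1
2 ÷ 1 → quotient 2, remainder 0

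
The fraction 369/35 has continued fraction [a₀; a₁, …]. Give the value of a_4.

3

Repeatedly divide and take the remainder:
369 ÷ 35 → quotient 10, remainder 19
35 ÷ 19 → quotient 1, remainder 16
19 ÷ 16 → quotient 1, remainder 3
16 ÷ 3 → quotient 5, remainder 1
3 ÷ 1 → quotient 3, remainder 0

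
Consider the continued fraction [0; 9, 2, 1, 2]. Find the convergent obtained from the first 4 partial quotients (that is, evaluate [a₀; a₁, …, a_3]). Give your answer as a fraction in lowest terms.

a_0 = 0: 0/1
a_1 = 9: 1/9
a_2 = 2: 2/19
a_3 = 1: 3/28

3/28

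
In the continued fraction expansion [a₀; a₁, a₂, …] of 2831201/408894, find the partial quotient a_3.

Run the Euclidean algorithm, recording each quotient:
⌊2831201/408894⌋ = 6, remainder 377837
⌊408894/377837⌋ = 1, remainder 31057
⌊377837/31057⌋ = 12, remainder 5153
⌊31057/5153⌋ = 6, remainder 139

6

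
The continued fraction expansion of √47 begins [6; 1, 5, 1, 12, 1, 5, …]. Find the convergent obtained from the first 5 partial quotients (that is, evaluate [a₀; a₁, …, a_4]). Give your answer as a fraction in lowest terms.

617/90

Build up convergents one term at a time:
a_0 = 6: 6/1
a_1 = 1: 7/1
a_2 = 5: 41/6
a_3 = 1: 48/7
a_4 = 12: 617/90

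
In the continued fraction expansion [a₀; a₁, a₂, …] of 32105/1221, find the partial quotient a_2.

32105 ÷ 1221 → quotient 26, remainder 359
1221 ÷ 359 → quotient 3, remainder 144
359 ÷ 144 → quotient 2, remainder 71

2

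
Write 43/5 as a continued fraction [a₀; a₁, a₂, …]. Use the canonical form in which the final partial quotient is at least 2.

Repeatedly divide and take the remainder:
43 ÷ 5 → quotient 8, remainder 3
5 ÷ 3 → quotient 1, remainder 2
3 ÷ 2 → quotient 1, remainder 1
2 ÷ 1 → quotient 2, remainder 0

[8; 1, 1, 2]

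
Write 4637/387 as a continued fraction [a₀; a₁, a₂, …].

4637 ÷ 387 → quotient 11, remainder 380
387 ÷ 380 → quotient 1, remainder 7
380 ÷ 7 → quotient 54, remainder 2
7 ÷ 2 → quotient 3, remainder 1
2 ÷ 1 → quotient 2, remainder 0

[11; 1, 54, 3, 2]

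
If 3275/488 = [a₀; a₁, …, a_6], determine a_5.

1

3275 = 6·488 + 347, so a_0 = 6
488 = 1·347 + 141, so a_1 = 1
347 = 2·141 + 65, so a_2 = 2
141 = 2·65 + 11, so a_3 = 2
65 = 5·11 + 10, so a_4 = 5
11 = 1·10 + 1, so a_5 = 1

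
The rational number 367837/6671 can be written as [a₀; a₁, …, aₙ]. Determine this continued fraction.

[55; 7, 6, 2, 1, 15, 1, 2]

⌊367837/6671⌋ = 55, remainder 932
⌊6671/932⌋ = 7, remainder 147
⌊932/147⌋ = 6, remainder 50
⌊147/50⌋ = 2, remainder 47
⌊50/47⌋ = 1, remainder 3
⌊47/3⌋ = 15, remainder 2
⌊3/2⌋ = 1, remainder 1
⌊2/1⌋ = 2, remainder 0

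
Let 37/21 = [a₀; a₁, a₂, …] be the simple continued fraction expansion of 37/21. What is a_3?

5

37 ÷ 21 → quotient 1, remainder 16
21 ÷ 16 → quotient 1, remainder 5
16 ÷ 5 → quotient 3, remainder 1
5 ÷ 1 → quotient 5, remainder 0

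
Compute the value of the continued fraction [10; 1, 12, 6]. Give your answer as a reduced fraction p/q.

Starting at the tail and folding back:
Start with 6.
12 + 1/(6/1) = 12 + 1/6 = 73/6
1 + 1/(73/6) = 1 + 6/73 = 79/73
10 + 1/(79/73) = 10 + 73/79 = 863/79

863/79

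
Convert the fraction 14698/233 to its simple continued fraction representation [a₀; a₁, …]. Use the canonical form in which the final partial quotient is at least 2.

⌊14698/233⌋ = 63, remainder 19
⌊233/19⌋ = 12, remainder 5
⌊19/5⌋ = 3, remainder 4
⌊5/4⌋ = 1, remainder 1
⌊4/1⌋ = 4, remainder 0

[63; 12, 3, 1, 4]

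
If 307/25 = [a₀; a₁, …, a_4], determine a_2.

1

307 = 12·25 + 7, so a_0 = 12
25 = 3·7 + 4, so a_1 = 3
7 = 1·4 + 3, so a_2 = 1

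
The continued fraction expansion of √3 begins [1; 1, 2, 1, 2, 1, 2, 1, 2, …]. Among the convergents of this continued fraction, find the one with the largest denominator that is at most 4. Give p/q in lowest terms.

7/4

List convergents until the denominator exceeds the bound:
a_0 = 1: 1/1  (≤ bound)
a_1 = 1: 2/1  (≤ bound)
a_2 = 2: 5/3  (≤ bound)
a_3 = 1: 7/4  (≤ bound)
a_4 = 2: 19/11  (> 4, stop)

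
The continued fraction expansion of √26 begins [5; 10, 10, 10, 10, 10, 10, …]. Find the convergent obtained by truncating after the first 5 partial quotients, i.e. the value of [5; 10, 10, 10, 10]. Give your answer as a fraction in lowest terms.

Use the convergent recurrence hₖ = aₖ·hₖ₋₁ + hₖ₋₂ (and likewise for the denominators kₖ):
a_0 = 5: 5/1
a_1 = 10: 51/10
a_2 = 10: 515/101
a_3 = 10: 5201/1020
a_4 = 10: 52525/10301

52525/10301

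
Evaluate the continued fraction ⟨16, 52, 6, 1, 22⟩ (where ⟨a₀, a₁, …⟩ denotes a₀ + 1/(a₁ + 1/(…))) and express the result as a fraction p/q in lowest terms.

Build up convergents one term at a time:
a_0 = 16: 16/1
a_1 = 52: 833/52
a_2 = 6: 5014/313
a_3 = 1: 5847/365
a_4 = 22: 133648/8343

133648/8343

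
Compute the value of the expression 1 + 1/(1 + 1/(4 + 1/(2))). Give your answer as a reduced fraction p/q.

20/11

Collapse the nested fraction from the inside out:
Start with 2.
4 + 1/(2/1) = 4 + 1/2 = 9/2
1 + 1/(9/2) = 1 + 2/9 = 11/9
1 + 1/(11/9) = 1 + 9/11 = 20/11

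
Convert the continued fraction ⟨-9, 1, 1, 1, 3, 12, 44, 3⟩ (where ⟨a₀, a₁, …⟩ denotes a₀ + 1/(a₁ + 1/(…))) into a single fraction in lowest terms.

-150433/17988

Use the convergent recurrence hₖ = aₖ·hₖ₋₁ + hₖ₋₂ (and likewise for the denominators kₖ):
a_0 = -9: -9/1
a_1 = 1: -8/1
a_2 = 1: -17/2
a_3 = 1: -25/3
a_4 = 3: -92/11
a_5 = 12: -1129/135
a_6 = 44: -49768/5951
a_7 = 3: -150433/17988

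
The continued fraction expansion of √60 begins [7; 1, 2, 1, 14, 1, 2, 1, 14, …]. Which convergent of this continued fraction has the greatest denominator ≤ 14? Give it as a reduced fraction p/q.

a_0 = 7: 7/1  (≤ bound)
a_1 = 1: 8/1  (≤ bound)
a_2 = 2: 23/3  (≤ bound)
a_3 = 1: 31/4  (≤ bound)
a_4 = 14: 457/59  (> 14, stop)

31/4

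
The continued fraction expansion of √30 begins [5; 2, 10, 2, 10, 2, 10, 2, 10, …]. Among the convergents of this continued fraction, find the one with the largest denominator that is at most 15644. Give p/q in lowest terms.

55435/10121

List convergents until the denominator exceeds the bound:
a_0 = 5: 5/1  (≤ bound)
a_1 = 2: 11/2  (≤ bound)
a_2 = 10: 115/21  (≤ bound)
a_3 = 2: 241/44  (≤ bound)
a_4 = 10: 2525/461  (≤ bound)
a_5 = 2: 5291/966  (≤ bound)
a_6 = 10: 55435/10121  (≤ bound)
a_7 = 2: 116161/21208  (> 15644, stop)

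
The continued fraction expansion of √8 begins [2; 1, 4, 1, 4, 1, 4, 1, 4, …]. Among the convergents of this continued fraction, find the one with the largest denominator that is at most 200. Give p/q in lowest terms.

a_0 = 2: 2/1  (≤ bound)
a_1 = 1: 3/1  (≤ bound)
a_2 = 4: 14/5  (≤ bound)
a_3 = 1: 17/6  (≤ bound)
a_4 = 4: 82/29  (≤ bound)
a_5 = 1: 99/35  (≤ bound)
a_6 = 4: 478/169  (≤ bound)
a_7 = 1: 577/204  (> 200, stop)

478/169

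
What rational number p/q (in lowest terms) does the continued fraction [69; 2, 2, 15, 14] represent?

75163/1083

a_0 = 69: 69/1
a_1 = 2: 139/2
a_2 = 2: 347/5
a_3 = 15: 5344/77
a_4 = 14: 75163/1083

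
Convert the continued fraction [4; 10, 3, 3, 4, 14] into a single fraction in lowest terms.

25832/6305

Collapse the nested fraction from the inside out:
Start with 14.
4 + 1/(14/1) = 4 + 1/14 = 57/14
3 + 1/(57/14) = 3 + 14/57 = 185/57
3 + 1/(185/57) = 3 + 57/185 = 612/185
10 + 1/(612/185) = 10 + 185/612 = 6305/612
4 + 1/(6305/612) = 4 + 612/6305 = 25832/6305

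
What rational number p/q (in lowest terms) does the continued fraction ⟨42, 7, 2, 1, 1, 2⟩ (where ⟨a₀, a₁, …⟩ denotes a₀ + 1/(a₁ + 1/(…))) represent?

4045/96

Starting at the tail and folding back:
Start with 2.
1 + 1/(2/1) = 1 + 1/2 = 3/2
1 + 1/(3/2) = 1 + 2/3 = 5/3
2 + 1/(5/3) = 2 + 3/5 = 13/5
7 + 1/(13/5) = 7 + 5/13 = 96/13
42 + 1/(96/13) = 42 + 13/96 = 4045/96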